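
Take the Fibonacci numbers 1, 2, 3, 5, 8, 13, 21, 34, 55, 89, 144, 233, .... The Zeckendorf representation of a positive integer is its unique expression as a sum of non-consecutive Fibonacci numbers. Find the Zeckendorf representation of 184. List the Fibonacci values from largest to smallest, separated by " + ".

144 + 34 + 5 + 1

Repeatedly subtract the largest Fibonacci number that fits:
184: greatest Fibonacci not exceeding it is 144, leaving 40
40: greatest Fibonacci not exceeding it is 34, leaving 6
6: greatest Fibonacci not exceeding it is 5, leaving 1
1: greatest Fibonacci not exceeding it is 1, leaving 0
So 184 = 144 + 34 + 5 + 1, with no two terms consecutive in the sequence.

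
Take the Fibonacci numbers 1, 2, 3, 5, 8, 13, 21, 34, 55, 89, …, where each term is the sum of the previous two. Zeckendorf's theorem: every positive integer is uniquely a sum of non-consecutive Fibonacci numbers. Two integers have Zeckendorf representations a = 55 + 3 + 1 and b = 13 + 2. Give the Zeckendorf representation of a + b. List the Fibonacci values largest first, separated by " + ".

The two numbers are 59 and 15, so their sum is 74.
subtract 55 from 74: 19 remains
subtract 13 from 19: 6 remains
subtract 5 from 6: 1 remains
subtract 1 from 1: 0 remains

55 + 13 + 5 + 1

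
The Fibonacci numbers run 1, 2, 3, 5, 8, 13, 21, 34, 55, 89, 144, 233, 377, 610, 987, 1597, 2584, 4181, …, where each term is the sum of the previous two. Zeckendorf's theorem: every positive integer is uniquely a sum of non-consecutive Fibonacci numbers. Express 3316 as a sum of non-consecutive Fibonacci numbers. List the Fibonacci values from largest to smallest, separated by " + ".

2584 + 610 + 89 + 21 + 8 + 3 + 1

subtract 2584 from 3316: 732 remains
subtract 610 from 732: 122 remains
subtract 89 from 122: 33 remains
subtract 21 from 33: 12 remains
subtract 8 from 12: 4 remains
subtract 3 from 4: 1 remains
subtract 1 from 1: 0 remains
So 3316 = 2584 + 610 + 89 + 21 + 8 + 3 + 1, with no two terms consecutive in the sequence.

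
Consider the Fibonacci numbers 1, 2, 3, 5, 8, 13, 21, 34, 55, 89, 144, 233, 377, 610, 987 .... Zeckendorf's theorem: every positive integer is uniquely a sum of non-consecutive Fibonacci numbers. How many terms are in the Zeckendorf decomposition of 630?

4

take 610 (≤ 630); 630 − 610 = 20
take 13 (≤ 20); 20 − 13 = 7
take 5 (≤ 7); 7 − 5 = 2
take 2 (≤ 2); 2 − 2 = 0
630 = 610 + 13 + 5 + 2, which has 4 terms.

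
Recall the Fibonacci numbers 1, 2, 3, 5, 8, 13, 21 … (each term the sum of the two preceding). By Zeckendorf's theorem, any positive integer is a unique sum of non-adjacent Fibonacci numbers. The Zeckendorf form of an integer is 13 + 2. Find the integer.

15

13 + 2 = 15.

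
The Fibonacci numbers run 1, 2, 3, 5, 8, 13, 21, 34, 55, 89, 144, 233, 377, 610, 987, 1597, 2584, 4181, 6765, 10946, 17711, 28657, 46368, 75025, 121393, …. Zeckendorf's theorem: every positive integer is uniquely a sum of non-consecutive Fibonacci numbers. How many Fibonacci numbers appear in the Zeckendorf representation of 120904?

Greedy algorithm:
120904: greatest Fibonacci not exceeding it is 75025, leaving 45879
45879: greatest Fibonacci not exceeding it is 28657, leaving 17222
17222: greatest Fibonacci not exceeding it is 10946, leaving 6276
6276: greatest Fibonacci not exceeding it is 4181, leaving 2095
2095: greatest Fibonacci not exceeding it is 1597, leaving 498
498: greatest Fibonacci not exceeding it is 377, leaving 121
121: greatest Fibonacci not exceeding it is 89, leaving 32
32: greatest Fibonacci not exceeding it is 21, leaving 11
11: greatest Fibonacci not exceeding it is 8, leaving 3
3: greatest Fibonacci not exceeding it is 3, leaving 0
120904 = 75025 + 28657 + 10946 + 4181 + 1597 + 377 + 89 + 21 + 8 + 3, which has 10 terms.

10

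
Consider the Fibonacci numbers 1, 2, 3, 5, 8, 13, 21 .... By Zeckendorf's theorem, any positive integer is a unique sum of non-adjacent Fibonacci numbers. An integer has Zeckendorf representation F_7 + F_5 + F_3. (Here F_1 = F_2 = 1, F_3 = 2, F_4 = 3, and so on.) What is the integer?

20

F_7 + F_5 + F_3 = 13 + 5 + 2 = 20.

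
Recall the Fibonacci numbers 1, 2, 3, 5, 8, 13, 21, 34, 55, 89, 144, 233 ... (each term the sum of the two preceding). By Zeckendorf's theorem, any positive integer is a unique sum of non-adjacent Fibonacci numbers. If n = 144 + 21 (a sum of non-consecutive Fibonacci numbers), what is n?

165

144 + 21 = 165.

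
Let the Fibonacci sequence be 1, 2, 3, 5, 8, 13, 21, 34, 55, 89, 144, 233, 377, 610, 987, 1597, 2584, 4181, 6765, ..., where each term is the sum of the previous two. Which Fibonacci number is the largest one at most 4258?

4181 ≤ 4258 < 6765, so the largest Fibonacci number not exceeding 4258 is 4181.

4181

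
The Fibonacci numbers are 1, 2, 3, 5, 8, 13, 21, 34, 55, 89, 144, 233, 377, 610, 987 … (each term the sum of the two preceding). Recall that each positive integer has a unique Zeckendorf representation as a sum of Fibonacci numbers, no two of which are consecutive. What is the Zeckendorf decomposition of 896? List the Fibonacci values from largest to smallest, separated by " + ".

Greedy algorithm:
largest Fibonacci ≤ 896 is 610; 896 − 610 = 286
largest Fibonacci ≤ 286 is 233; 286 − 233 = 53
largest Fibonacci ≤ 53 is 34; 53 − 34 = 19
largest Fibonacci ≤ 19 is 13; 19 − 13 = 6
largest Fibonacci ≤ 6 is 5; 6 − 5 = 1
largest Fibonacci ≤ 1 is 1; 1 − 1 = 0
So 896 = 610 + 233 + 34 + 13 + 5 + 1, with no two terms consecutive in the sequence.

610 + 233 + 34 + 13 + 5 + 1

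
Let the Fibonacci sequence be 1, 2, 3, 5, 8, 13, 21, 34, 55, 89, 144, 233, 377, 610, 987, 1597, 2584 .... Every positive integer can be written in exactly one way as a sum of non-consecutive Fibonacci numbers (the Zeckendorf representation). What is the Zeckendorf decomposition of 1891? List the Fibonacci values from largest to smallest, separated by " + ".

1597 + 233 + 55 + 5 + 1

1597 ≤ 1891 < 2584, so take 1597; remainder 294
233 ≤ 294 < 377, so take 233; remainder 61
55 ≤ 61 < 89, so take 55; remainder 6
5 ≤ 6 < 8, so take 5; remainder 1
1 ≤ 1 < 2, so take 1; remainder 0
So 1891 = 1597 + 233 + 55 + 5 + 1, with no two terms consecutive in the sequence.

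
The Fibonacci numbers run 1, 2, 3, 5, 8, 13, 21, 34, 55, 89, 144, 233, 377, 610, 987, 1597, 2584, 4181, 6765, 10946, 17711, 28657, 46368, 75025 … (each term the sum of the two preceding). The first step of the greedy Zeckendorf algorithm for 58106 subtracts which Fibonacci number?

46368

46368 ≤ 58106 < 75025, so the largest Fibonacci number not exceeding 58106 is 46368.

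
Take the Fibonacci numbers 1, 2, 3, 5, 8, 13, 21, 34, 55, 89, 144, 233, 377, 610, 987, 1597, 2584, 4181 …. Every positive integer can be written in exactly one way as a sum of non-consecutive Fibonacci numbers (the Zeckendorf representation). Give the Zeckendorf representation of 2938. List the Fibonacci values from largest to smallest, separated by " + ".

2584 + 233 + 89 + 21 + 8 + 3

Repeatedly subtract the largest Fibonacci number that fits:
take 2584 (≤ 2938); 2938 − 2584 = 354
take 233 (≤ 354); 354 − 233 = 121
take 89 (≤ 121); 121 − 89 = 32
take 21 (≤ 32); 32 − 21 = 11
take 8 (≤ 11); 11 − 8 = 3
take 3 (≤ 3); 3 − 3 = 0
So 2938 = 2584 + 233 + 89 + 21 + 8 + 3, with no two terms consecutive in the sequence.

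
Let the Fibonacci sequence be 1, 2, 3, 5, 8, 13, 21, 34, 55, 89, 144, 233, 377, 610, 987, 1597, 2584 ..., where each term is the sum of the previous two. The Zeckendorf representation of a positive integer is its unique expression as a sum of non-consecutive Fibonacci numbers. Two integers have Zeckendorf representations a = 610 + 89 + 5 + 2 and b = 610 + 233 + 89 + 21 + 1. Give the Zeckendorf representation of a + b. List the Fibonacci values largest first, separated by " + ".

1597 + 55 + 8

The two numbers are 706 and 954, so their sum is 1660.
take 1597 (≤ 1660); 1660 − 1597 = 63
take 55 (≤ 63); 63 − 55 = 8
take 8 (≤ 8); 8 − 8 = 0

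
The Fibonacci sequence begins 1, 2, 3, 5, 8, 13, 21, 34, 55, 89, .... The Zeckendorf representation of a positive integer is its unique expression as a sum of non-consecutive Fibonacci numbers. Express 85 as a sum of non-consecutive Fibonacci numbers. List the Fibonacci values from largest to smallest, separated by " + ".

55 ≤ 85 < 89, so take 55; remainder 30
21 ≤ 30 < 34, so take 21; remainder 9
8 ≤ 9 < 13, so take 8; remainder 1
1 ≤ 1 < 2, so take 1; remainder 0
So 85 = 55 + 21 + 8 + 1, with no two terms consecutive in the sequence.

55 + 21 + 8 + 1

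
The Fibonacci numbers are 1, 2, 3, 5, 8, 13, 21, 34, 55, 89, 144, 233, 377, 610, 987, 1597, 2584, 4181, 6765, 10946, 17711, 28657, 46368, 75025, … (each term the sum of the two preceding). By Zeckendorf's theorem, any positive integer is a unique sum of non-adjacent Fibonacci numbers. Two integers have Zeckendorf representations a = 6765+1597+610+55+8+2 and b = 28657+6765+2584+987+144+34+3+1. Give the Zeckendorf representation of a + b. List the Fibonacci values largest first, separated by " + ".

The two numbers are 9037 and 39175, so their sum is 48212.
take 46368 (≤ 48212); 48212 − 46368 = 1844
take 1597 (≤ 1844); 1844 − 1597 = 247
take 233 (≤ 247); 247 − 233 = 14
take 13 (≤ 14); 14 − 13 = 1
take 1 (≤ 1); 1 − 1 = 0

46368 + 1597 + 233 + 13 + 1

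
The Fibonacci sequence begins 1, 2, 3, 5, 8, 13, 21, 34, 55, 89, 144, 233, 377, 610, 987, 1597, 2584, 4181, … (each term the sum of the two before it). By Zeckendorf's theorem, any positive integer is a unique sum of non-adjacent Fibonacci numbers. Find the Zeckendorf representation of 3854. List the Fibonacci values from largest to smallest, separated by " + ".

2584 + 987 + 233 + 34 + 13 + 3

Greedily peel off the largest Fibonacci term at each step:
subtract 2584 from 3854: 1270 remains
subtract 987 from 1270: 283 remains
subtract 233 from 283: 50 remains
subtract 34 from 50: 16 remains
subtract 13 from 16: 3 remains
subtract 3 from 3: 0 remains
So 3854 = 2584 + 987 + 233 + 34 + 13 + 3, with no two terms consecutive in the sequence.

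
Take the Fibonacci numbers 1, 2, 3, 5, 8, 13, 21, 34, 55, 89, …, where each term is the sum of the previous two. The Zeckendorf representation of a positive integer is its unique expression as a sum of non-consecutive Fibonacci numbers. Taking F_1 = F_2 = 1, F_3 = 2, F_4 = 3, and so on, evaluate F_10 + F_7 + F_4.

71

F_10 + F_7 + F_4 = 55 + 13 + 3 = 71.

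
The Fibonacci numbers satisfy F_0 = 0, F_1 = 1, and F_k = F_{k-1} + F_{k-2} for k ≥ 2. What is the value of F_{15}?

610

Iterating the recurrence up to F_{7} = 13 and F_{6} = 8:
F_{8} = F_{7} + F_{6} = 13 + 8 = 21
F_{9} = F_{8} + F_{7} = 21 + 13 = 34
F_{10} = F_{9} + F_{8} = 34 + 21 = 55
F_{11} = F_{10} + F_{9} = 55 + 34 = 89
F_{12} = F_{11} + F_{10} = 89 + 55 = 144
F_{13} = F_{12} + F_{11} = 144 + 89 = 233
F_{14} = F_{13} + F_{12} = 233 + 144 = 377
F_{15} = F_{14} + F_{13} = 377 + 233 = 610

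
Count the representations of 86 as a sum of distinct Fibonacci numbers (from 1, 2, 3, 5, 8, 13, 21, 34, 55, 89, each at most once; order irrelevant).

86 = 55+21+8+2 = 55+21+5+3+2 = 55+13+8+5+3+2 = 34+21+13+8+5+3+2 — 4 representations.

4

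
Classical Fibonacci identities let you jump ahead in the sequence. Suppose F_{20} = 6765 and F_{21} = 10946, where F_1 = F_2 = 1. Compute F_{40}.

102334155

By the doubling identity F_{2k} = F_k(2F_{k+1} − F_k): F_{40} = 6765·(2·10946 − 6765) = 6765·15127 = 102334155.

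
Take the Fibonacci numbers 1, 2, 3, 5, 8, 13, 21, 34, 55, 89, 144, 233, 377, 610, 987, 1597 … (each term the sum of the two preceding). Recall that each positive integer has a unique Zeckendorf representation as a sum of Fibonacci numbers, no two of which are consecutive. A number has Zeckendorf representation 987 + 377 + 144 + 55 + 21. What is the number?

987 + 377 + 144 + 55 + 21 = 1584.

1584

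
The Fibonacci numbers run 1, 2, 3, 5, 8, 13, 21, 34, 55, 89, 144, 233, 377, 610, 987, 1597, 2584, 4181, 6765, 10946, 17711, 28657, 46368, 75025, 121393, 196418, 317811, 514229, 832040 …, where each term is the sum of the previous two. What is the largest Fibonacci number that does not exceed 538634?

514229 ≤ 538634 < 832040, so the largest Fibonacci number not exceeding 538634 is 514229.

514229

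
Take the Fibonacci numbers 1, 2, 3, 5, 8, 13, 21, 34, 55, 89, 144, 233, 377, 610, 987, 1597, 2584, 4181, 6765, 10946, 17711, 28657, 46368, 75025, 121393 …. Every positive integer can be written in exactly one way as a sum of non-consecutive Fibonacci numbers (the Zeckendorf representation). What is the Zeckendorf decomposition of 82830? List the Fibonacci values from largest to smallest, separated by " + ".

75025 + 6765 + 987 + 34 + 13 + 5 + 1

subtract 75025 from 82830: 7805 remains
subtract 6765 from 7805: 1040 remains
subtract 987 from 1040: 53 remains
subtract 34 from 53: 19 remains
subtract 13 from 19: 6 remains
subtract 5 from 6: 1 remains
subtract 1 from 1: 0 remains
So 82830 = 75025 + 6765 + 987 + 34 + 13 + 5 + 1, with no two terms consecutive in the sequence.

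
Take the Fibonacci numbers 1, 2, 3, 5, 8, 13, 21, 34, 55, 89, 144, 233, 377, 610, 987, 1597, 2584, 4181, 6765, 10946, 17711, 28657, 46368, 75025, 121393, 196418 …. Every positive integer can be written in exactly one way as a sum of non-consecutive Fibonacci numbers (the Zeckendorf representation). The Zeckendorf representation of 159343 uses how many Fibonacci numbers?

11

121393 ≤ 159343 < 196418, so take 121393; remainder 37950
28657 ≤ 37950 < 46368, so take 28657; remainder 9293
6765 ≤ 9293 < 10946, so take 6765; remainder 2528
1597 ≤ 2528 < 2584, so take 1597; remainder 931
610 ≤ 931 < 987, so take 610; remainder 321
233 ≤ 321 < 377, so take 233; remainder 88
55 ≤ 88 < 89, so take 55; remainder 33
21 ≤ 33 < 34, so take 21; remainder 12
8 ≤ 12 < 13, so take 8; remainder 4
3 ≤ 4 < 5, so take 3; remainder 1
1 ≤ 1 < 2, so take 1; remainder 0
159343 = 121393 + 28657 + 6765 + 1597 + 610 + 233 + 55 + 21 + 8 + 3 + 1, which has 11 terms.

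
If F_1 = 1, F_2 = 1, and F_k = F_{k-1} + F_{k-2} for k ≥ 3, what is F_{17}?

1597

Iterating the recurrence up to F_{9} = 34 and F_{8} = 21:
F_{10} = F_{9} + F_{8} = 34 + 21 = 55
F_{11} = F_{10} + F_{9} = 55 + 34 = 89
F_{12} = F_{11} + F_{10} = 89 + 55 = 144
F_{13} = F_{12} + F_{11} = 144 + 89 = 233
F_{14} = F_{13} + F_{12} = 233 + 144 = 377
F_{15} = F_{14} + F_{13} = 377 + 233 = 610
F_{16} = F_{15} + F_{14} = 610 + 377 = 987
F_{17} = F_{16} + F_{15} = 987 + 610 = 1597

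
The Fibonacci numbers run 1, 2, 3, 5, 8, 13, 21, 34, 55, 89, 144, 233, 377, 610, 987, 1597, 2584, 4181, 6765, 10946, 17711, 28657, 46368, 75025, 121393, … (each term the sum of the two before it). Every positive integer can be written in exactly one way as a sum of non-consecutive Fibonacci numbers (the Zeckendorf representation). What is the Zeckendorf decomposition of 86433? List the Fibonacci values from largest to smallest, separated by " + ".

75025 + 10946 + 377 + 55 + 21 + 8 + 1

86433: greatest Fibonacci not exceeding it is 75025, leaving 11408
11408: greatest Fibonacci not exceeding it is 10946, leaving 462
462: greatest Fibonacci not exceeding it is 377, leaving 85
85: greatest Fibonacci not exceeding it is 55, leaving 30
30: greatest Fibonacci not exceeding it is 21, leaving 9
9: greatest Fibonacci not exceeding it is 8, leaving 1
1: greatest Fibonacci not exceeding it is 1, leaving 0
So 86433 = 75025 + 10946 + 377 + 55 + 21 + 8 + 1, with no two terms consecutive in the sequence.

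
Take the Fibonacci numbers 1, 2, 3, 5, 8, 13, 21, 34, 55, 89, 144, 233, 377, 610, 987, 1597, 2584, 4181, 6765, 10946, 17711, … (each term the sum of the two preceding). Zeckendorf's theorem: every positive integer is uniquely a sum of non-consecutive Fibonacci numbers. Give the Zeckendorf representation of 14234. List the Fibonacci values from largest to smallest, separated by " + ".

10946 + 2584 + 610 + 89 + 5

subtract 10946 from 14234: 3288 remains
subtract 2584 from 3288: 704 remains
subtract 610 from 704: 94 remains
subtract 89 from 94: 5 remains
subtract 5 from 5: 0 remains
So 14234 = 10946 + 2584 + 610 + 89 + 5, with no two terms consecutive in the sequence.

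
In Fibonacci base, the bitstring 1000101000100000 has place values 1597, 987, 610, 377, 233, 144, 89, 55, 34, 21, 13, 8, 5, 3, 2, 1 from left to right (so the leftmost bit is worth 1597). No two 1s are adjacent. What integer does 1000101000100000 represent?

Summing the place values of the 1 bits: 1597 + 233 + 89 + 13 = 1932.

1932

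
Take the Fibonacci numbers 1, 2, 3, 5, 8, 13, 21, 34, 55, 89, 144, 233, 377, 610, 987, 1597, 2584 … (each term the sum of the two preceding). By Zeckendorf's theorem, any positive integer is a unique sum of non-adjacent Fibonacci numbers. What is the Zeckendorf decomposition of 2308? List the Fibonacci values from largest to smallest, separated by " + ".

1597 + 610 + 89 + 8 + 3 + 1

subtract 1597 from 2308: 711 remains
subtract 610 from 711: 101 remains
subtract 89 from 101: 12 remains
subtract 8 from 12: 4 remains
subtract 3 from 4: 1 remains
subtract 1 from 1: 0 remains
So 2308 = 1597 + 610 + 89 + 8 + 3 + 1, with no two terms consecutive in the sequence.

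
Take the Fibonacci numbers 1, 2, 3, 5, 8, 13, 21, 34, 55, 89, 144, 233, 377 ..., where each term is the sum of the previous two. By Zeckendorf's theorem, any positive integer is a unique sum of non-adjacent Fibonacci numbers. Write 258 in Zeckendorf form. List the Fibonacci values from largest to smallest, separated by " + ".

233 + 21 + 3 + 1

largest Fibonacci ≤ 258 is 233; 258 − 233 = 25
largest Fibonacci ≤ 25 is 21; 25 − 21 = 4
largest Fibonacci ≤ 4 is 3; 4 − 3 = 1
largest Fibonacci ≤ 1 is 1; 1 − 1 = 0
So 258 = 233 + 21 + 3 + 1, with no two terms consecutive in the sequence.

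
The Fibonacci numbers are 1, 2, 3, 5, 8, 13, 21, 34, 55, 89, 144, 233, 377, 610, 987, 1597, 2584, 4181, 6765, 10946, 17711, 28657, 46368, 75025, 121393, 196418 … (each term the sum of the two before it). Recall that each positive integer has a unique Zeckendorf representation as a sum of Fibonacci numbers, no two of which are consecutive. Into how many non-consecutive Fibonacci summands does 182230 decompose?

182230 − 121393 = 60837
60837 − 46368 = 14469
14469 − 10946 = 3523
3523 − 2584 = 939
939 − 610 = 329
329 − 233 = 96
96 − 89 = 7
7 − 5 = 2
2 − 2 = 0
182230 = 121393 + 46368 + 10946 + 2584 + 610 + 233 + 89 + 5 + 2, which has 9 terms.

9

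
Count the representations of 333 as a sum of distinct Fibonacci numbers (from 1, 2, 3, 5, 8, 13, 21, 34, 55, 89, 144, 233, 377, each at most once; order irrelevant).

15

Starting from the Zeckendorf form and repeatedly splitting a term F_k into F_{k−1} + F_{k−2} (when neither is already used) reaches every representation.
333 = 233+89+8+3 = 233+89+8+2+1 = 233+55+34+8+3 = 233+89+5+3+2+1 = 233+55+34+8+2+1 = … (10 more), for 15 in all.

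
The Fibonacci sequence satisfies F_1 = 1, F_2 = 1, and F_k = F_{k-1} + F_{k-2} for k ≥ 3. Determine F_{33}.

Iterating the recurrence up to F_{25} = 75025 and F_{24} = 46368:
F_{26} = F_{25} + F_{24} = 75025 + 46368 = 121393
F_{27} = F_{26} + F_{25} = 121393 + 75025 = 196418
F_{28} = F_{27} + F_{26} = 196418 + 121393 = 317811
F_{29} = F_{28} + F_{27} = 317811 + 196418 = 514229
F_{30} = F_{29} + F_{28} = 514229 + 317811 = 832040
F_{31} = F_{30} + F_{29} = 832040 + 514229 = 1346269
F_{32} = F_{31} + F_{30} = 1346269 + 832040 = 2178309
F_{33} = F_{32} + F_{31} = 2178309 + 1346269 = 3524578

3524578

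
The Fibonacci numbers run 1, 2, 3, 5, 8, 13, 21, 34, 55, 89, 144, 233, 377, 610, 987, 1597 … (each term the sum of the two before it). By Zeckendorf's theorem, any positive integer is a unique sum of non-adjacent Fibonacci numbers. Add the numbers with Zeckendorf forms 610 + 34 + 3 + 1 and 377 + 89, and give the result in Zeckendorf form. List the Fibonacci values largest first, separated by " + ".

987 + 89 + 34 + 3 + 1

The two numbers are 648 and 466, so their sum is 1114.
Greedily peel off the largest Fibonacci term at each step:
1114 − 987 = 127
127 − 89 = 38
38 − 34 = 4
4 − 3 = 1
1 − 1 = 0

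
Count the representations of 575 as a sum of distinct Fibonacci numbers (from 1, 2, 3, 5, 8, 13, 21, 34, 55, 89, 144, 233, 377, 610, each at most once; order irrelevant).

575 = 377+144+34+13+5+2 = 377+89+55+34+13+5+2 = 233+144+89+55+34+13+5+2 — 3 representations.

3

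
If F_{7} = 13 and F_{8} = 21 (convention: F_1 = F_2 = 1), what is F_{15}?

610

By F_{2k+1} = F_k² + F_{k+1}²: F_{15} = 13² + 21² = 169 + 441 = 610.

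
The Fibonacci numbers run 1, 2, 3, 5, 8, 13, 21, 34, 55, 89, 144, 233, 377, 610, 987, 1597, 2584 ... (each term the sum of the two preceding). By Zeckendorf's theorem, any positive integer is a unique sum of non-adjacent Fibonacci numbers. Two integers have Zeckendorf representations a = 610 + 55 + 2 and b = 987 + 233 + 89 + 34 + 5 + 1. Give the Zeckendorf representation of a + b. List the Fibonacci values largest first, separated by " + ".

The two numbers are 667 and 1349, so their sum is 2016.
take 1597 (≤ 2016); 2016 − 1597 = 419
take 377 (≤ 419); 419 − 377 = 42
take 34 (≤ 42); 42 − 34 = 8
take 8 (≤ 8); 8 − 8 = 0

1597 + 377 + 34 + 8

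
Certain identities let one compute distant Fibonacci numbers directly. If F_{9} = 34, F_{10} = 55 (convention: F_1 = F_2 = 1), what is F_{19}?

By the addition formula F_{m+n} = F_m F_{n+1} + F_{m−1} F_n with m=10, n=9: F_{19} = 55·55 + 34·34 = 3025 + 1156 = 4181.

4181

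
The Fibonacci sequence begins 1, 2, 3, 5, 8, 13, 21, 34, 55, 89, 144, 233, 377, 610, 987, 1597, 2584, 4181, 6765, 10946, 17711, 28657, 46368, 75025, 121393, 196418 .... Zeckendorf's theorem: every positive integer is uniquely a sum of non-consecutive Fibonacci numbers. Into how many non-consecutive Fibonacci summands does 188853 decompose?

Greedily peel off the largest Fibonacci term at each step:
188853: greatest Fibonacci not exceeding it is 121393, leaving 67460
67460: greatest Fibonacci not exceeding it is 46368, leaving 21092
21092: greatest Fibonacci not exceeding it is 17711, leaving 3381
3381: greatest Fibonacci not exceeding it is 2584, leaving 797
797: greatest Fibonacci not exceeding it is 610, leaving 187
187: greatest Fibonacci not exceeding it is 144, leaving 43
43: greatest Fibonacci not exceeding it is 34, leaving 9
9: greatest Fibonacci not exceeding it is 8, leaving 1
1: greatest Fibonacci not exceeding it is 1, leaving 0
188853 = 121393 + 46368 + 17711 + 2584 + 610 + 144 + 34 + 8 + 1, which has 9 terms.

9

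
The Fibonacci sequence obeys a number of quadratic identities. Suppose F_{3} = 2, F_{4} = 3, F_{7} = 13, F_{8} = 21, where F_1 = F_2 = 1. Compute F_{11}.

By the addition formula F_{m+n} = F_m F_{n+1} + F_{m−1} F_n with m=4, n=7: F_{11} = 3·21 + 2·13 = 63 + 26 = 89.

89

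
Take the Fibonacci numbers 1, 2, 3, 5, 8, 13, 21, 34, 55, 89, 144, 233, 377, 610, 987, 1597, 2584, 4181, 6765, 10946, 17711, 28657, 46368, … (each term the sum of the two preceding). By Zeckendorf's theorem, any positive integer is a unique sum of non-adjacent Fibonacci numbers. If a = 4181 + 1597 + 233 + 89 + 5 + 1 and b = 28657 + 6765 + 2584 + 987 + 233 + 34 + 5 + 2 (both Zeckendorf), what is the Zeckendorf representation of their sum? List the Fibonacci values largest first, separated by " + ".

The two numbers are 6106 and 39267, so their sum is 45373.
45373: greatest Fibonacci not exceeding it is 28657, leaving 16716
16716: greatest Fibonacci not exceeding it is 10946, leaving 5770
5770: greatest Fibonacci not exceeding it is 4181, leaving 1589
1589: greatest Fibonacci not exceeding it is 987, leaving 602
602: greatest Fibonacci not exceeding it is 377, leaving 225
225: greatest Fibonacci not exceeding it is 144, leaving 81
81: greatest Fibonacci not exceeding it is 55, leaving 26
26: greatest Fibonacci not exceeding it is 21, leaving 5
5: greatest Fibonacci not exceeding it is 5, leaving 0

28657 + 10946 + 4181 + 987 + 377 + 144 + 55 + 21 + 5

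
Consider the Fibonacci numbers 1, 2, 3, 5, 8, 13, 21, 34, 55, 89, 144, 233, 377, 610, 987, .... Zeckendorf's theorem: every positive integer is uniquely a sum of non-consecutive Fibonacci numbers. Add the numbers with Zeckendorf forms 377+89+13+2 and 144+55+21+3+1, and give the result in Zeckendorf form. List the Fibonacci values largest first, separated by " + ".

The two numbers are 481 and 224, so their sum is 705.
705 − 610 = 95
95 − 89 = 6
6 − 5 = 1
1 − 1 = 0

610 + 89 + 5 + 1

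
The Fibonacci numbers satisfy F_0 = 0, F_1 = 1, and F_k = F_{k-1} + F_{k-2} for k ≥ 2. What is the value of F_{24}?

46368

Iterating the recurrence up to F_{16} = 987 and F_{15} = 610:
F_{17} = F_{16} + F_{15} = 987 + 610 = 1597
F_{18} = F_{17} + F_{16} = 1597 + 987 = 2584
F_{19} = F_{18} + F_{17} = 2584 + 1597 = 4181
F_{20} = F_{19} + F_{18} = 4181 + 2584 = 6765
F_{21} = F_{20} + F_{19} = 6765 + 4181 = 10946
F_{22} = F_{21} + F_{20} = 10946 + 6765 = 17711
F_{23} = F_{22} + F_{21} = 17711 + 10946 = 28657
F_{24} = F_{23} + F_{22} = 28657 + 17711 = 46368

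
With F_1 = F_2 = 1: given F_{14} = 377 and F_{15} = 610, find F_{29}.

514229

By F_{2k+1} = F_k² + F_{k+1}²: F_{29} = 377² + 610² = 142129 + 372100 = 514229.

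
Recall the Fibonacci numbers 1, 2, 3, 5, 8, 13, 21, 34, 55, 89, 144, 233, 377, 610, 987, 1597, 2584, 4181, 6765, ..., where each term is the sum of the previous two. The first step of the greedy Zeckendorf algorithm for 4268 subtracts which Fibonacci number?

4181

4181 ≤ 4268 < 6765, so the largest Fibonacci number not exceeding 4268 is 4181.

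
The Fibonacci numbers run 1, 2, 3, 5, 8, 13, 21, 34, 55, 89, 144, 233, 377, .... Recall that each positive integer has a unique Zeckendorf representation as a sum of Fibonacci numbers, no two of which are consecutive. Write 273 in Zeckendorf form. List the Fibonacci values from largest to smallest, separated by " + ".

Repeatedly subtract the largest Fibonacci number that fits:
233 ≤ 273 < 377, so take 233; remainder 40
34 ≤ 40 < 55, so take 34; remainder 6
5 ≤ 6 < 8, so take 5; remainder 1
1 ≤ 1 < 2, so take 1; remainder 0
So 273 = 233 + 34 + 5 + 1, with no two terms consecutive in the sequence.

233 + 34 + 5 + 1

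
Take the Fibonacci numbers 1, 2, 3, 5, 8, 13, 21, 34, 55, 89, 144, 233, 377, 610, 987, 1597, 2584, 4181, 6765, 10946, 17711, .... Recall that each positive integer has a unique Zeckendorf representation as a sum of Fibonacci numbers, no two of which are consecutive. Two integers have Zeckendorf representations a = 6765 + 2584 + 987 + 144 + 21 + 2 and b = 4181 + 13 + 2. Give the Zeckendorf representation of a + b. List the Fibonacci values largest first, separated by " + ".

The two numbers are 10503 and 4196, so their sum is 14699.
Greedily peel off the largest Fibonacci term at each step:
14699 − 10946 = 3753
3753 − 2584 = 1169
1169 − 987 = 182
182 − 144 = 38
38 − 34 = 4
4 − 3 = 1
1 − 1 = 0

10946 + 2584 + 987 + 144 + 34 + 3 + 1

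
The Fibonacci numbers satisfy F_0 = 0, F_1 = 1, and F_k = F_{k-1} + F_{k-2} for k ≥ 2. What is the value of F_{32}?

Iterating the recurrence up to F_{24} = 46368 and F_{23} = 28657:
F_{25} = F_{24} + F_{23} = 46368 + 28657 = 75025
F_{26} = F_{25} + F_{24} = 75025 + 46368 = 121393
F_{27} = F_{26} + F_{25} = 121393 + 75025 = 196418
F_{28} = F_{27} + F_{26} = 196418 + 121393 = 317811
F_{29} = F_{28} + F_{27} = 317811 + 196418 = 514229
F_{30} = F_{29} + F_{28} = 514229 + 317811 = 832040
F_{31} = F_{30} + F_{29} = 832040 + 514229 = 1346269
F_{32} = F_{31} + F_{30} = 1346269 + 832040 = 2178309

2178309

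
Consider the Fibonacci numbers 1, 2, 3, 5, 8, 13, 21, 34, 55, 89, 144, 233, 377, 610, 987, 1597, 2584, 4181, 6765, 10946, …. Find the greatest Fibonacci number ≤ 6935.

6765

6765 ≤ 6935 < 10946, so the largest Fibonacci number not exceeding 6935 is 6765.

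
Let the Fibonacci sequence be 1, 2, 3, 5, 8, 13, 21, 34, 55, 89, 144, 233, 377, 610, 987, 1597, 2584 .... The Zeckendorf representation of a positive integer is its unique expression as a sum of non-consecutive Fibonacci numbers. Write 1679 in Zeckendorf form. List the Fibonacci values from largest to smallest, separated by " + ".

1597 + 55 + 21 + 5 + 1

take 1597 (≤ 1679); 1679 − 1597 = 82
take 55 (≤ 82); 82 − 55 = 27
take 21 (≤ 27); 27 − 21 = 6
take 5 (≤ 6); 6 − 5 = 1
take 1 (≤ 1); 1 − 1 = 0
So 1679 = 1597 + 55 + 21 + 5 + 1, with no two terms consecutive in the sequence.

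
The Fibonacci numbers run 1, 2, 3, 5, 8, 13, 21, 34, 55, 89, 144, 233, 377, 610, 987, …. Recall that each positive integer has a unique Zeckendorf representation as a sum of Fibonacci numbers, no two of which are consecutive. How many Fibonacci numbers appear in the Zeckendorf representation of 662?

Greedily peel off the largest Fibonacci term at each step:
take 610 (≤ 662); 662 − 610 = 52
take 34 (≤ 52); 52 − 34 = 18
take 13 (≤ 18); 18 − 13 = 5
take 5 (≤ 5); 5 − 5 = 0
662 = 610 + 34 + 13 + 5, which has 4 terms.

4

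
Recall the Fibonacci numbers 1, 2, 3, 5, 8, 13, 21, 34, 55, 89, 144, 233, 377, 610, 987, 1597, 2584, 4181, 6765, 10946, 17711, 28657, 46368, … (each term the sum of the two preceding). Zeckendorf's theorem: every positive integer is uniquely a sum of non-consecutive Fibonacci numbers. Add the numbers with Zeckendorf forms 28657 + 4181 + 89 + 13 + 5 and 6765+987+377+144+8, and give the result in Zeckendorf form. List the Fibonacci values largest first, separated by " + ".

28657 + 10946 + 1597 + 21 + 5

The two numbers are 32945 and 8281, so their sum is 41226.
Repeatedly subtract the largest Fibonacci number that fits:
take 28657 (≤ 41226); 41226 − 28657 = 12569
take 10946 (≤ 12569); 12569 − 10946 = 1623
take 1597 (≤ 1623); 1623 − 1597 = 26
take 21 (≤ 26); 26 − 21 = 5
take 5 (≤ 5); 5 − 5 = 0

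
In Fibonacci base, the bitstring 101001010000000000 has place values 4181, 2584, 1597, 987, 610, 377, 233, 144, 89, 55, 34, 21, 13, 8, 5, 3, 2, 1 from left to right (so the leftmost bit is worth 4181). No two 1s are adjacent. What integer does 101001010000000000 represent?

6299

Summing the place values of the 1 bits: 4181 + 1597 + 377 + 144 = 6299.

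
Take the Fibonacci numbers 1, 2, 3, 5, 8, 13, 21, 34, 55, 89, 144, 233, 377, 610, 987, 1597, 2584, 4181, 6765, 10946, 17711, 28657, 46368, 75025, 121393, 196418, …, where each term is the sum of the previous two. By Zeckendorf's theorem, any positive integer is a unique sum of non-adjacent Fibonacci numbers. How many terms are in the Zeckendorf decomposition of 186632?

Greedy algorithm:
largest Fibonacci ≤ 186632 is 121393; 186632 − 121393 = 65239
largest Fibonacci ≤ 65239 is 46368; 65239 − 46368 = 18871
largest Fibonacci ≤ 18871 is 17711; 18871 − 17711 = 1160
largest Fibonacci ≤ 1160 is 987; 1160 − 987 = 173
largest Fibonacci ≤ 173 is 144; 173 − 144 = 29
largest Fibonacci ≤ 29 is 21; 29 − 21 = 8
largest Fibonacci ≤ 8 is 8; 8 − 8 = 0
186632 = 121393 + 46368 + 17711 + 987 + 144 + 21 + 8, which has 7 terms.

7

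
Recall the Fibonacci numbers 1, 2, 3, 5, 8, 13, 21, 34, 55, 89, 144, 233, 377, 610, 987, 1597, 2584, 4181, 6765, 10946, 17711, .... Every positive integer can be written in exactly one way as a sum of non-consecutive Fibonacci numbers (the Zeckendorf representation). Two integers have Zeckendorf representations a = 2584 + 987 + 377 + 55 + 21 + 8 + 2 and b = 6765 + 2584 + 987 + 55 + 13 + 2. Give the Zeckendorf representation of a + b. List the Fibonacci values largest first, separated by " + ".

10946 + 2584 + 610 + 233 + 55 + 8 + 3 + 1

The two numbers are 4034 and 10406, so their sum is 14440.
Greedily peel off the largest Fibonacci term at each step:
subtract 10946 from 14440: 3494 remains
subtract 2584 from 3494: 910 remains
subtract 610 from 910: 300 remains
subtract 233 from 300: 67 remains
subtract 55 from 67: 12 remains
subtract 8 from 12: 4 remains
subtract 3 from 4: 1 remains
subtract 1 from 1: 0 remains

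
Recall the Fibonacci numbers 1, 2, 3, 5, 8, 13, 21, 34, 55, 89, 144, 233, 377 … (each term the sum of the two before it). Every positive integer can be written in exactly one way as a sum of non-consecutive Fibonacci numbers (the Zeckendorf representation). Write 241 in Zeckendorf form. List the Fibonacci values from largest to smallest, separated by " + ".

Greedy algorithm:
largest Fibonacci ≤ 241 is 233; 241 − 233 = 8
largest Fibonacci ≤ 8 is 8; 8 − 8 = 0
So 241 = 233 + 8, with no two terms consecutive in the sequence.

233 + 8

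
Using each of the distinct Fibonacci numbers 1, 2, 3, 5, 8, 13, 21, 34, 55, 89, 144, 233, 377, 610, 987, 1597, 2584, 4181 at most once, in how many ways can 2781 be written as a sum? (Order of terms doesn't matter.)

28

Starting from the Zeckendorf form and repeatedly splitting a term F_k into F_{k−1} + F_{k−2} (when neither is already used) reaches every representation.
2781 = 2584+144+34+13+5+1 = 2584+144+34+13+3+2+1 = 2584+89+55+34+13+5+1 = 1597+987+144+34+13+5+1 = … (24 more), for 28 in all.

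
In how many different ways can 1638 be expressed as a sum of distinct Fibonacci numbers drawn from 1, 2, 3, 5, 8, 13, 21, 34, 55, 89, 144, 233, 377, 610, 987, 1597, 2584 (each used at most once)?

9

1638 = 1597+34+5+2 = 1597+21+13+5+2 = 987+610+34+5+2 = … (6 more), for 9 in all.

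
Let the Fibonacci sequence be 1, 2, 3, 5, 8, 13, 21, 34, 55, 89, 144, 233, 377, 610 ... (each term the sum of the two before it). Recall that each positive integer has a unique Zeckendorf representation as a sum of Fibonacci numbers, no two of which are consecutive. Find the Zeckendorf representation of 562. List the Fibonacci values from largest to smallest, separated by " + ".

377 + 144 + 34 + 5 + 2

Greedy algorithm:
562 − 377 = 185
185 − 144 = 41
41 − 34 = 7
7 − 5 = 2
2 − 2 = 0
So 562 = 377 + 144 + 34 + 5 + 2, with no two terms consecutive in the sequence.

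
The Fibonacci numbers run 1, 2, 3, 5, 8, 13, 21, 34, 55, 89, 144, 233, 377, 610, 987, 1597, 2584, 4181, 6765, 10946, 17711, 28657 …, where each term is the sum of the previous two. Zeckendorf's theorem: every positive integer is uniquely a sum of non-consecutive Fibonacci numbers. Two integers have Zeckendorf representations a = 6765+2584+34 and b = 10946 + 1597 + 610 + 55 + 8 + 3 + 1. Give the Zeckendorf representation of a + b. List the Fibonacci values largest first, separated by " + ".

17711 + 4181 + 610 + 89 + 8 + 3 + 1

The two numbers are 9383 and 13220, so their sum is 22603.
Repeatedly subtract the largest Fibonacci number that fits:
22603: greatest Fibonacci not exceeding it is 17711, leaving 4892
4892: greatest Fibonacci not exceeding it is 4181, leaving 711
711: greatest Fibonacci not exceeding it is 610, leaving 101
101: greatest Fibonacci not exceeding it is 89, leaving 12
12: greatest Fibonacci not exceeding it is 8, leaving 4
4: greatest Fibonacci not exceeding it is 3, leaving 1
1: greatest Fibonacci not exceeding it is 1, leaving 0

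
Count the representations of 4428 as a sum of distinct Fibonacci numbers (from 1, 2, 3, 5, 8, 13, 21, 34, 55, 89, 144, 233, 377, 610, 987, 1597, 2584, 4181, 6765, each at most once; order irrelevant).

Starting from the Zeckendorf form and repeatedly splitting a term F_k into F_{k−1} + F_{k−2} (when neither is already used) reaches every representation.
4428 = 4181+233+13+1 = 4181+233+8+5+1 = 4181+144+89+13+1 = 2584+1597+233+13+1 = 4181+233+8+3+2+1 = … (36 more), for 41 in all.

41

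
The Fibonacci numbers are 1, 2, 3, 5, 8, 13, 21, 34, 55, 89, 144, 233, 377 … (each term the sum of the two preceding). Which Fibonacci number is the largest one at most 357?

233

233 ≤ 357 < 377, so the largest Fibonacci number not exceeding 357 is 233.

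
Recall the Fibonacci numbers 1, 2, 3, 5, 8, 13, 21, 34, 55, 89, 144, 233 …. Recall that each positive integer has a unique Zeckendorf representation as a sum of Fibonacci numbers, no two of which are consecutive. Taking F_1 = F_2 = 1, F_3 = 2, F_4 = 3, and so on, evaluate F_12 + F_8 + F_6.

173

F_12 + F_8 + F_6 = 144 + 21 + 8 = 173.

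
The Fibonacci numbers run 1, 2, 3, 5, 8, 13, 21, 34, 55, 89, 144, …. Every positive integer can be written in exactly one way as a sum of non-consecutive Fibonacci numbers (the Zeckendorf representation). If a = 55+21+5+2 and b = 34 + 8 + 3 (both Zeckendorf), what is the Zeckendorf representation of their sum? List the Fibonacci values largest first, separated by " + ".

89 + 34 + 5

The two numbers are 83 and 45, so their sum is 128.
Greedy algorithm:
subtract 89 from 128: 39 remains
subtract 34 from 39: 5 remains
subtract 5 from 5: 0 remains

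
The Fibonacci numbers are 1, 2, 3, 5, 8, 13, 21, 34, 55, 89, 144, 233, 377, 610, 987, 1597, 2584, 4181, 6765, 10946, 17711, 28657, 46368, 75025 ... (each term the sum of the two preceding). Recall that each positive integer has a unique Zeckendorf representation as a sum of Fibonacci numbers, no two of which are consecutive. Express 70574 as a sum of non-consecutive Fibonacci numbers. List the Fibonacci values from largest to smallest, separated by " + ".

46368 + 17711 + 4181 + 1597 + 610 + 89 + 13 + 5

Greedy algorithm:
46368 ≤ 70574 < 75025, so take 46368; remainder 24206
17711 ≤ 24206 < 28657, so take 17711; remainder 6495
4181 ≤ 6495 < 6765, so take 4181; remainder 2314
1597 ≤ 2314 < 2584, so take 1597; remainder 717
610 ≤ 717 < 987, so take 610; remainder 107
89 ≤ 107 < 144, so take 89; remainder 18
13 ≤ 18 < 21, so take 13; remainder 5
5 ≤ 5 < 8, so take 5; remainder 0
So 70574 = 46368 + 17711 + 4181 + 1597 + 610 + 89 + 13 + 5, with no two terms consecutive in the sequence.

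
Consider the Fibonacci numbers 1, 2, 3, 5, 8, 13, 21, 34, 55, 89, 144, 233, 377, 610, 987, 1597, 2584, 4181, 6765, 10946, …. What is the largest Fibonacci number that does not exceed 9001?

6765 ≤ 9001 < 10946, so the largest Fibonacci number not exceeding 9001 is 6765.

6765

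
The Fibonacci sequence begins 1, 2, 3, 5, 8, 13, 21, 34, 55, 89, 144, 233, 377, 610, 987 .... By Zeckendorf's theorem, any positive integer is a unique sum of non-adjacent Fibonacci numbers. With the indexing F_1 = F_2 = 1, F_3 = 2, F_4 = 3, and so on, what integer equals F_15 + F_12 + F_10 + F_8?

F_15 + F_12 + F_10 + F_8 = 610 + 144 + 55 + 21 = 830.

830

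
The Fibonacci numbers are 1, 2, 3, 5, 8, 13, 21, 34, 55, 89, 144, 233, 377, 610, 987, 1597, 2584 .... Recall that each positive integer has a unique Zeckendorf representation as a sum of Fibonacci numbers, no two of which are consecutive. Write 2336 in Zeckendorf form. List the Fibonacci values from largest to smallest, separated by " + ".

1597 + 610 + 89 + 34 + 5 + 1

largest Fibonacci ≤ 2336 is 1597; 2336 − 1597 = 739
largest Fibonacci ≤ 739 is 610; 739 − 610 = 129
largest Fibonacci ≤ 129 is 89; 129 − 89 = 40
largest Fibonacci ≤ 40 is 34; 40 − 34 = 6
largest Fibonacci ≤ 6 is 5; 6 − 5 = 1
largest Fibonacci ≤ 1 is 1; 1 − 1 = 0
So 2336 = 1597 + 610 + 89 + 34 + 5 + 1, with no two terms consecutive in the sequence.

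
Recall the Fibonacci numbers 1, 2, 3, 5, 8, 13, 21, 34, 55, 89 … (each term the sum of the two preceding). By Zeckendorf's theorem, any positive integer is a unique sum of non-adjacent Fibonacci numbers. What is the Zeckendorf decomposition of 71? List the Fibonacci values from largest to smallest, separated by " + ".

55 + 13 + 3

take 55 (≤ 71); 71 − 55 = 16
take 13 (≤ 16); 16 − 13 = 3
take 3 (≤ 3); 3 − 3 = 0
So 71 = 55 + 13 + 3, with no two terms consecutive in the sequence.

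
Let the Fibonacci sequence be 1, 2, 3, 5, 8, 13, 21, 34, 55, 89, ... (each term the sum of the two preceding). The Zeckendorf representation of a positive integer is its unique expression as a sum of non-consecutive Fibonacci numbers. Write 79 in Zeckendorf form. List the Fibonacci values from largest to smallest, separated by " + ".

79: greatest Fibonacci not exceeding it is 55, leaving 24
24: greatest Fibonacci not exceeding it is 21, leaving 3
3: greatest Fibonacci not exceeding it is 3, leaving 0
So 79 = 55 + 21 + 3, with no two terms consecutive in the sequence.

55 + 21 + 3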